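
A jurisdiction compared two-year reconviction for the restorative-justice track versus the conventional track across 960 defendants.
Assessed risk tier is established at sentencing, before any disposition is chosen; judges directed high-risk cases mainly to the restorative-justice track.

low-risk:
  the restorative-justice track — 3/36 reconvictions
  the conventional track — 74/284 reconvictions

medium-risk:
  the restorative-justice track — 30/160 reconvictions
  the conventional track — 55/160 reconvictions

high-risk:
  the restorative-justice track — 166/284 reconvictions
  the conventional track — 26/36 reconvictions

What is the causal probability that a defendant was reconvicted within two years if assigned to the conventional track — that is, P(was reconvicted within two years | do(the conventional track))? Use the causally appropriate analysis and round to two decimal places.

Nothing the disposition does changes assessed risk tier; the imbalance is an allocation artefact. With assessed risk tier also predicting the outcome, the pooled figure is confounded, and the within-stratum comparison is the causal one.
Standardising the conventional track to the population assessed risk tier mix: 0.333·74/284 + 0.333·55/160 + 0.333·26/36 = 0.442.

0.44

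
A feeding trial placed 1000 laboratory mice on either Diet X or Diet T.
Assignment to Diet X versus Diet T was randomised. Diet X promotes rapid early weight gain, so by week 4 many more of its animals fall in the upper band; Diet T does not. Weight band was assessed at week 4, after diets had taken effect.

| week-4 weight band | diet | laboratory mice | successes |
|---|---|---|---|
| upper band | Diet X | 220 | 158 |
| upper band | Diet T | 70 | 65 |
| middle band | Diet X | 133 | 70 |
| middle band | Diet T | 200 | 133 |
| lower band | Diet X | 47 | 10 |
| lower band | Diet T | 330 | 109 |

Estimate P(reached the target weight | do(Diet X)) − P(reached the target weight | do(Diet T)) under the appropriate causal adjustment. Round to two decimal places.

+0.08

The distribution of week-4 weight band is itself part of what the diet does — it is an intermediate outcome. Holding it fixed would remove that part of the effect; the total effect is the pooled difference.
The causal difference is the pooled difference: 0.595 − 0.512 = +0.083.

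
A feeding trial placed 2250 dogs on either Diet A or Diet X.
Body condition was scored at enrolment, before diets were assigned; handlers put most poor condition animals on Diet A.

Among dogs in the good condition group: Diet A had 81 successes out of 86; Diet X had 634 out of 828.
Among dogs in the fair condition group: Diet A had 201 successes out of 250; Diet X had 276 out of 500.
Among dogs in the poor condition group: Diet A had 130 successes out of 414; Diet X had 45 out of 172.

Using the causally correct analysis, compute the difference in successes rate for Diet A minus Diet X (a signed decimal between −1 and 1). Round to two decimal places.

+0.17

Within every starting body condition level Diet A has the higher rate, yet pooled Diet X does — Simpson's reversal.
Here starting body condition is a common cause — it drives both which diet a case falls under and the outcome. The crude comparison mixes populations; the stratum-specific rates are the causally relevant ones.
Adjusting over the population distribution of starting body condition: 0.406·(0.942−0.766) + 0.333·(0.804−0.552) + 0.260·(0.314−0.262) = +0.169.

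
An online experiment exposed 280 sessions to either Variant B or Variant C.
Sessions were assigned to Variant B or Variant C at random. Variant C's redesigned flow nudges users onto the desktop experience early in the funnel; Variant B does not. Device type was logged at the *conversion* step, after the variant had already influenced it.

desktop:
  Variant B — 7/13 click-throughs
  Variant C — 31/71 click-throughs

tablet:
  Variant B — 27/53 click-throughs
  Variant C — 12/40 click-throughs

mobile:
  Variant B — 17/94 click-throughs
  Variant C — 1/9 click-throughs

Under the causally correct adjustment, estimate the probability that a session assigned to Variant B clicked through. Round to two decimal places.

Variant B is higher inside every device type stratum but Variant C is higher in aggregate. Whether to stratify depends on how device type relates to the variant.
Device type is downstream of the variant. One should not condition on a consequence of treatment, so the overall rates are the right comparison.
So P(outcome | do(Variant B)) is just the pooled rate for Variant B: 51/160 = 0.319.

0.32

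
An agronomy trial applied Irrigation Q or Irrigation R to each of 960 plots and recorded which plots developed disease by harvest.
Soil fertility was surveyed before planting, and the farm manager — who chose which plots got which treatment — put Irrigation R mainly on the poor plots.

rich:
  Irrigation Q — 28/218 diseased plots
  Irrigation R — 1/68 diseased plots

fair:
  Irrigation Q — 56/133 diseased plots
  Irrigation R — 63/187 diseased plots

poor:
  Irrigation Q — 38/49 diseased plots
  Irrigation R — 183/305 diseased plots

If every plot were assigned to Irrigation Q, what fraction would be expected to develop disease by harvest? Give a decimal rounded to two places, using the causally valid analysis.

Irrigation R is lower inside every soil fertility stratum but Irrigation Q is lower in aggregate. Whether to stratify depends on how soil fertility relates to the irrigation.
Soil fertility differs across irrigations for reasons unrelated to any effect of the irrigation itself, and it separately predicts the outcome — a classic confounder. We must compare within soil fertility levels.
Standardising Irrigation Q to the population soil fertility mix: 0.298·28/218 + 0.333·56/133 + 0.369·38/49 = 0.465.

0.46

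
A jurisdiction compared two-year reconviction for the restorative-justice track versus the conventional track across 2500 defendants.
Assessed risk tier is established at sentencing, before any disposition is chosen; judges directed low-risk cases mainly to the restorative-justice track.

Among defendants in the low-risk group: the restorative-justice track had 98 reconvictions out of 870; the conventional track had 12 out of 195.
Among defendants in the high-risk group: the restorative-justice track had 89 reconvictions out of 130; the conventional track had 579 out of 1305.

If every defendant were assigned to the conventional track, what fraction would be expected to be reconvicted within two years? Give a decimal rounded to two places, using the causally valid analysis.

The imbalance in assessed risk tier arose from how defendants were allocated, not from anything the disposition did; and assessed risk tier independently affects the outcome. The pooled gap is confounded — condition on assessed risk tier.
Standardising the conventional track to the population assessed risk tier mix: 0.426·12/195 + 0.574·579/1305 = 0.281.

0.28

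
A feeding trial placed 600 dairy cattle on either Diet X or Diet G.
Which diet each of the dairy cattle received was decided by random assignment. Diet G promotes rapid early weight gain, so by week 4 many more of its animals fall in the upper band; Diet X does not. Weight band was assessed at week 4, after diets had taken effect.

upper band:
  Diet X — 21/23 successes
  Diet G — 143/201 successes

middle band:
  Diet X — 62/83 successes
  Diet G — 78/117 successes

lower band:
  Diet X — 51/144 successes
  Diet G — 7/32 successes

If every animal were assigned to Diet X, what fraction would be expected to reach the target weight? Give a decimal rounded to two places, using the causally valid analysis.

Week-4 weight band here is a post-treatment variable shaped by the diet; conditioning on it would introduce bias rather than remove it. The overall comparison is the causal one.
So P(outcome | do(Diet X)) is just the pooled rate for Diet X: 134/250 = 0.536.

0.54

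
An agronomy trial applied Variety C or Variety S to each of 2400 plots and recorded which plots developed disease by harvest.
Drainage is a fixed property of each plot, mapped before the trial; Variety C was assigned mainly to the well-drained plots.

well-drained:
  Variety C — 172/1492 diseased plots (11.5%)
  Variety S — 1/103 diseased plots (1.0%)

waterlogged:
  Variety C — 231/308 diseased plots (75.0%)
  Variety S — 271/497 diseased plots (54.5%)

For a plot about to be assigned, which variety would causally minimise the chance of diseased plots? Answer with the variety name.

Variety S

The stratified and pooled comparisons disagree (Variety S wins within each field drainage; Variety C wins overall), so the answer turns on the causal role of field drainage.
Field drainage is set before the variety has any effect — it is not caused by the variety — and it independently drives the outcome. That makes it a confounder, so the causal comparison is within field drainage levels.
Within each level — well-drained: 11.5% vs 1.0%; waterlogged: 75.0% vs 54.5% — Variety S is lower every time.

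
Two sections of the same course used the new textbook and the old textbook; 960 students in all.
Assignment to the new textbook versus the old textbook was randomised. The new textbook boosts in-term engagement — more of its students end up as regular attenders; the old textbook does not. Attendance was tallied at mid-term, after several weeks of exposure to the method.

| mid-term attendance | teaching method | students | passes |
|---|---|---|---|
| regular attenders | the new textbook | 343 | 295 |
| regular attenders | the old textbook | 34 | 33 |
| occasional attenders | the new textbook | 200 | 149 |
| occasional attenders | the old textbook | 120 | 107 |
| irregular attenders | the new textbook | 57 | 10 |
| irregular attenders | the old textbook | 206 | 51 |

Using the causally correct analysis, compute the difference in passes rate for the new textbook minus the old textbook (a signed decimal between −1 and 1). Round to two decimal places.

+0.23

The distribution of mid-term attendance is itself part of what the teaching method does — it is an intermediate outcome. Holding it fixed would remove that part of the effect; the total effect is the pooled difference.
The causal difference is the pooled difference: 0.757 − 0.531 = +0.226.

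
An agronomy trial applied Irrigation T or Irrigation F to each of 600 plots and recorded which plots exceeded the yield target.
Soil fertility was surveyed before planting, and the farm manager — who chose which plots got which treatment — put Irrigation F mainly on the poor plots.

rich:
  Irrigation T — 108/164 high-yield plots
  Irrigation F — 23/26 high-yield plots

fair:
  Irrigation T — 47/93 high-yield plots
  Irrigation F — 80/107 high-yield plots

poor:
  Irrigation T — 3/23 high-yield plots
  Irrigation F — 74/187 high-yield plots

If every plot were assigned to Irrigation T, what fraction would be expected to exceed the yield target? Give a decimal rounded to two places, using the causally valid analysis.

0.42

The soil fertility-specific comparison favours Irrigation F throughout, but the pooled figures favour Irrigation T. The question is whether to condition on soil fertility.
Since soil fertility is a pre-existing factor (not a product of the irrigation) and it affects the outcome on its own, it is a confounder. The stratified rates, not the pooled rate, identify the causal effect.
Standardising Irrigation T to the population soil fertility mix: 0.317·108/164 + 0.333·47/93 + 0.350·3/23 = 0.423.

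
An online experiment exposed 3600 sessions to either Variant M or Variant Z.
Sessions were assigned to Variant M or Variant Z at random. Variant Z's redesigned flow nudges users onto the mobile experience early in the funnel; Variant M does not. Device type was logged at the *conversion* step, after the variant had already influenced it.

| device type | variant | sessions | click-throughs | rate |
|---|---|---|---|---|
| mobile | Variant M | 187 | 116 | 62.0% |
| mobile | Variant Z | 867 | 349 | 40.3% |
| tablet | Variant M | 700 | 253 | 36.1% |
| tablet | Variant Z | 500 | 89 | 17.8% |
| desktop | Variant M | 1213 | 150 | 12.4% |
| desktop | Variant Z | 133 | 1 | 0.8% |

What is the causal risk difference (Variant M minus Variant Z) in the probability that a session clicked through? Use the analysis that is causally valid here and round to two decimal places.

The stratified and pooled comparisons disagree (Variant M wins within each device type; Variant Z wins overall), so the answer turns on the causal role of device type.
Because the variant influences device type, device type is a post-treatment mediator, not a confounder. Stratifying on it would bias the estimate; the causal effect is the crude pooled difference.
The causal difference is the pooled difference: 0.247 − 0.293 = -0.046.

-0.05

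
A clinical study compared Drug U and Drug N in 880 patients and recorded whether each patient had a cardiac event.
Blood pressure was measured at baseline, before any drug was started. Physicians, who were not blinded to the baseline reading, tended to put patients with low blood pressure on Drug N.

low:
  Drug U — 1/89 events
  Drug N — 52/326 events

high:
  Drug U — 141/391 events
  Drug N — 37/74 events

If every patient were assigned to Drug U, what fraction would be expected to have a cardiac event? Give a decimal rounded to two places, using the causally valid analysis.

0.20

Within every blood pressure level Drug U has the lower rate, yet pooled Drug N does — Simpson's reversal.
The imbalance in blood pressure arose from how patients were allocated, not from anything the drug did; and blood pressure independently affects the outcome. The pooled gap is confounded — condition on blood pressure.
Standardising Drug U to the population blood pressure mix: 0.472·1/89 + 0.528·141/391 = 0.196.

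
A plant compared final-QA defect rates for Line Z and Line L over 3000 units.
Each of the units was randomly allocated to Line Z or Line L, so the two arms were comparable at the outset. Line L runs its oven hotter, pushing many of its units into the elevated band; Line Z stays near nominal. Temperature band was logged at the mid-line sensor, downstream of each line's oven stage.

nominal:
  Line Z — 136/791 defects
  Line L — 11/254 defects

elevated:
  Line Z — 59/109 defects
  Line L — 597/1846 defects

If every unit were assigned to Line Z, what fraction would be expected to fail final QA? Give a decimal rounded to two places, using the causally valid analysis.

0.22

Stratifying would compare lines among units the lines themselves sorted into in-process temperature band groups — a form of selection on an intermediate. The unconditioned pooled rates give the total causal effect.
So P(outcome | do(Line Z)) is just the pooled rate for Line Z: 195/900 = 0.217.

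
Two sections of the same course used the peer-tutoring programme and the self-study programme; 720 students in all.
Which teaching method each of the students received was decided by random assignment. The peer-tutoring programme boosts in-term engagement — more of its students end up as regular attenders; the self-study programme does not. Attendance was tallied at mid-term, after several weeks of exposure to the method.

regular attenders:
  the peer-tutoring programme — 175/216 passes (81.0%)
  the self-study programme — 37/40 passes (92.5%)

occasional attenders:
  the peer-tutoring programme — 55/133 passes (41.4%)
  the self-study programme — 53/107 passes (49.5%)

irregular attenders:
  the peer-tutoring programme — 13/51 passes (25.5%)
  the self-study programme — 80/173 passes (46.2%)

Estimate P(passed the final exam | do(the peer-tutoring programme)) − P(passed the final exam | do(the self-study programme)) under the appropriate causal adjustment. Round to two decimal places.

+0.08

The mid-term attendance-specific comparison favours the self-study programme throughout, but the pooled figures favour the peer-tutoring programme. The question is whether to condition on mid-term attendance.
Mid-term attendance here is a post-treatment variable shaped by the teaching method; conditioning on it would introduce bias rather than remove it. The overall comparison is the causal one.
The causal difference is the pooled difference: 0.608 − 0.531 = +0.076.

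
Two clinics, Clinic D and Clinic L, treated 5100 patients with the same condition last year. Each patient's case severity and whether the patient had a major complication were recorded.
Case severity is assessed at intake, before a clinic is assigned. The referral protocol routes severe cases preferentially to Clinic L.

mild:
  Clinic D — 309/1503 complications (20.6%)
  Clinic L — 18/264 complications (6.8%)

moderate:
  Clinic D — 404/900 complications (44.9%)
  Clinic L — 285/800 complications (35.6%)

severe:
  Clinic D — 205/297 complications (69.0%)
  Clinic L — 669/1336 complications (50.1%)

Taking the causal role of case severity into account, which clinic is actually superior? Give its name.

Nothing the clinic does changes case severity; the imbalance is an allocation artefact. With case severity also predicting the outcome, the pooled figure is confounded, and the within-stratum comparison is the causal one.
Within each level — mild: 20.6% vs 6.8%; moderate: 44.9% vs 35.6%; severe: 69.0% vs 50.1% — Clinic L is lower every time.

Clinic L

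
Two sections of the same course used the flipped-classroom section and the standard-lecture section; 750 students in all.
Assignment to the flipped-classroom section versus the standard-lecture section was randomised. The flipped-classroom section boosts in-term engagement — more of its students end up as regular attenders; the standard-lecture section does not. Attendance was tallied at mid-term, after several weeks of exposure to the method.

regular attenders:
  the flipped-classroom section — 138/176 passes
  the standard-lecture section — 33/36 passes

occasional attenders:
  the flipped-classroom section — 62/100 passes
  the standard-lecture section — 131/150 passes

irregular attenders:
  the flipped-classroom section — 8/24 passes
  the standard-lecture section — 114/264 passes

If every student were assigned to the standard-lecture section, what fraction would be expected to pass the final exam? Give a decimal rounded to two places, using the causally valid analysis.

The distribution of mid-term attendance is itself part of what the teaching method does — it is an intermediate outcome. Holding it fixed would remove that part of the effect; the total effect is the pooled difference.
So P(outcome | do(the standard-lecture section)) is just the pooled rate for the standard-lecture section: 278/450 = 0.618.

0.62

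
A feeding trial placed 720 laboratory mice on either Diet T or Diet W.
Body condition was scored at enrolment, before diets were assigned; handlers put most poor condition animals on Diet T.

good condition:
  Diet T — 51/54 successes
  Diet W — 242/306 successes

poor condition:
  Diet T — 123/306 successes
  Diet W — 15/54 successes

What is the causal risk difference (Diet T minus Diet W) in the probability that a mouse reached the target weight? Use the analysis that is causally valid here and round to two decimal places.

Here starting body condition is a common cause — it drives both which diet a case falls under and the outcome. The crude comparison mixes populations; the stratum-specific rates are the causally relevant ones.
Adjusting over the population distribution of starting body condition: 0.500·(0.944−0.791) + 0.500·(0.402−0.278) = +0.139.

+0.14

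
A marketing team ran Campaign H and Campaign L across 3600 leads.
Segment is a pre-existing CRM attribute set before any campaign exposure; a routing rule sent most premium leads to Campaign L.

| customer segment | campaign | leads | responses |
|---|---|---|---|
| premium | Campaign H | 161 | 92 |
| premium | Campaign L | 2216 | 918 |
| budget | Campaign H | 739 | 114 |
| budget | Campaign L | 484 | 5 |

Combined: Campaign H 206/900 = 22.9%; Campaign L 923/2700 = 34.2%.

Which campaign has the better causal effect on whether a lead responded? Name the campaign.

Campaign H

Customer segment satisfies the back-door criterion: it is not a descendant of the campaign, and it blocks the spurious path from campaign to outcome. Adjusting for it (i.e., using the within-customer segment rates) gives the causal effect.
Within each level — premium: 57.1% vs 41.4%; budget: 15.4% vs 1.0% — Campaign H is higher every time.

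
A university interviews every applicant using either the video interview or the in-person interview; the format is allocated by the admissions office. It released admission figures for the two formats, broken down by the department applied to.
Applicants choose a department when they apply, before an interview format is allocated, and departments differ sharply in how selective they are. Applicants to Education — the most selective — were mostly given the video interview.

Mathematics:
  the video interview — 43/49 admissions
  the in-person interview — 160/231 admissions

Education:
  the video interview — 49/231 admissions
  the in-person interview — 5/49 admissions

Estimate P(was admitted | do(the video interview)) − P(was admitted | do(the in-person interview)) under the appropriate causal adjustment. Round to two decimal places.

Here department is a common cause — it drives both which interview format a case falls under and the outcome. The crude comparison mixes populations; the stratum-specific rates are the causally relevant ones.
Adjusting over the population distribution of department: 0.500·(0.878−0.693) + 0.500·(0.212−0.102) = +0.147.

+0.15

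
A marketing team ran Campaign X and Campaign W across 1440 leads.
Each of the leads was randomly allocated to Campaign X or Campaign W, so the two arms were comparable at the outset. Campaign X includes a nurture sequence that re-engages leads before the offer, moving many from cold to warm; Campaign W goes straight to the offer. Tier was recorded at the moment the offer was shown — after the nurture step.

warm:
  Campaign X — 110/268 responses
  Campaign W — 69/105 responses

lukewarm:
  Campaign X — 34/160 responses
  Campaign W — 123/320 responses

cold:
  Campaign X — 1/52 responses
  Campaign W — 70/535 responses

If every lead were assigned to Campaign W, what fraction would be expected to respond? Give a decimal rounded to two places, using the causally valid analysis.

0.27

Within every engagement tier level Campaign W has the higher rate, yet pooled Campaign X does — Simpson's reversal.
Engagement tier is downstream of the campaign. One should not condition on a consequence of treatment, so the overall rates are the right comparison.
So P(outcome | do(Campaign W)) is just the pooled rate for Campaign W: 262/960 = 0.273.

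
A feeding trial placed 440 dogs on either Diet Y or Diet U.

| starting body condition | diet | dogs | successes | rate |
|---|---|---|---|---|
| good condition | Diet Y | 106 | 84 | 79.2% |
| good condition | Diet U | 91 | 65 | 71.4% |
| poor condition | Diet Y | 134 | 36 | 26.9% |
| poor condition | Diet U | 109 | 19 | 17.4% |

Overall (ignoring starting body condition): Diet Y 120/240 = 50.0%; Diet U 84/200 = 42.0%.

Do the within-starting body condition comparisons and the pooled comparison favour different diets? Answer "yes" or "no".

Within each starting body condition level (good condition 79.2% vs 71.4%; poor condition 26.9% vs 17.4%), Diet Y has the higher rate every time. Pooled: 50.0% vs 42.0% — Diet Y has the higher rate overall. They agree.

no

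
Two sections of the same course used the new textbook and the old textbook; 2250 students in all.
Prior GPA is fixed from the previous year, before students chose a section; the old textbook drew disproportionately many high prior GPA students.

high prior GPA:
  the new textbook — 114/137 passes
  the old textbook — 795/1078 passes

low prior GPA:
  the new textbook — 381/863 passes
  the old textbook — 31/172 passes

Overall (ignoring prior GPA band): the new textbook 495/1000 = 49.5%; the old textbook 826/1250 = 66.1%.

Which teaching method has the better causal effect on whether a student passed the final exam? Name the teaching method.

the new textbook

The stratified and pooled comparisons disagree (the new textbook wins within each prior GPA band; the old textbook wins overall), so the answer turns on the causal role of prior GPA band.
Since prior GPA band is a pre-existing factor (not a product of the teaching method) and it affects the outcome on its own, it is a confounder. The stratified rates, not the pooled rate, identify the causal effect.
Within each level — high prior GPA: 83.2% vs 73.7%; low prior GPA: 44.1% vs 18.0% — the new textbook is higher every time.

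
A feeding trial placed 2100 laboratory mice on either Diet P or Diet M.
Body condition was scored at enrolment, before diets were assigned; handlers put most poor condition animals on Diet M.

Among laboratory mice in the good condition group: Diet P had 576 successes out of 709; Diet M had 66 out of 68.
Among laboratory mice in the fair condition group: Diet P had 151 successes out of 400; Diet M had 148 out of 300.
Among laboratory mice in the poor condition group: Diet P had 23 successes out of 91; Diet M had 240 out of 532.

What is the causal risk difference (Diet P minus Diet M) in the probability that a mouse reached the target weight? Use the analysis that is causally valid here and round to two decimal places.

-0.16

The stratified and pooled comparisons disagree (Diet M wins within each starting body condition; Diet P wins overall), so the answer turns on the causal role of starting body condition.
Starting body condition differs across diets for reasons unrelated to any effect of the diet itself, and it separately predicts the outcome — a classic confounder. We must compare within starting body condition levels.
Adjusting over the population distribution of starting body condition: 0.370·(0.812−0.971) + 0.333·(0.378−0.493) + 0.297·(0.253−0.451) = -0.156.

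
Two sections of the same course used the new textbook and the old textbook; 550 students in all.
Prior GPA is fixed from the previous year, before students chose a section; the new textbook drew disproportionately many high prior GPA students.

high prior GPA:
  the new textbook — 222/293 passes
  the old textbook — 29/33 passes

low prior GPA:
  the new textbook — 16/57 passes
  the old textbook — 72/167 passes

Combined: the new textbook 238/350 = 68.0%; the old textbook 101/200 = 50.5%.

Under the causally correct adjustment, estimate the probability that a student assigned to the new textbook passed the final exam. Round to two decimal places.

The stratified and pooled comparisons disagree (the old textbook wins within each prior GPA band; the new textbook wins overall), so the answer turns on the causal role of prior GPA band.
Since prior GPA band is a pre-existing factor (not a product of the teaching method) and it affects the outcome on its own, it is a confounder. The stratified rates, not the pooled rate, identify the causal effect.
Standardising the new textbook to the population prior GPA band mix: 0.593·222/293 + 0.407·16/57 = 0.563.

0.56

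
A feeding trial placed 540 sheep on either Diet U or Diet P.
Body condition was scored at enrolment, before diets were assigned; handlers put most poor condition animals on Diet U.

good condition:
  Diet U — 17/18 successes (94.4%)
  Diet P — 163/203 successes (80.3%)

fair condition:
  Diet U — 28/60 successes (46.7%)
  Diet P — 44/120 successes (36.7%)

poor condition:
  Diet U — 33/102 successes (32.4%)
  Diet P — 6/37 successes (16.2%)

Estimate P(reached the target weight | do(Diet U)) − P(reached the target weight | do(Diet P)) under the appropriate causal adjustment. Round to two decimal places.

+0.13

Since starting body condition is a pre-existing factor (not a product of the diet) and it affects the outcome on its own, it is a confounder. The stratified rates, not the pooled rate, identify the causal effect.
Adjusting over the population distribution of starting body condition: 0.409·(0.944−0.803) + 0.333·(0.467−0.367) + 0.257·(0.324−0.162) = +0.133.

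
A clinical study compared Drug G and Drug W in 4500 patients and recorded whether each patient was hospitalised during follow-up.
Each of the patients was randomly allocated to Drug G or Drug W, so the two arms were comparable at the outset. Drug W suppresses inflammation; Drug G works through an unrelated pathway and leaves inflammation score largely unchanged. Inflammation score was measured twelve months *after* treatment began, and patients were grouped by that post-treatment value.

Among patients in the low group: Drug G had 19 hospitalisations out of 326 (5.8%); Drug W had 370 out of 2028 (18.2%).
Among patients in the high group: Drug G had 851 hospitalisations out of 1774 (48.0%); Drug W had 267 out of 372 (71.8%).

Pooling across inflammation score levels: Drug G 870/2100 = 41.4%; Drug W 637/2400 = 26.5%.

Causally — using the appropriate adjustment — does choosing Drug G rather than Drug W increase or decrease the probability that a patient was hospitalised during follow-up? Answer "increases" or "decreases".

increases

The inflammation score-specific comparison favours Drug G throughout, but the pooled figures favour Drug W. The question is whether to condition on inflammation score.
Inflammation score is recorded after the drug and is itself shifted by it — it sits on the causal path from drug to outcome. Conditioning on a mediator would strip out part of the effect we want; the pooled comparison gives the total causal effect.
Pooled: Drug G 41.4% vs Drug W 26.5%; Drug W is lower overall.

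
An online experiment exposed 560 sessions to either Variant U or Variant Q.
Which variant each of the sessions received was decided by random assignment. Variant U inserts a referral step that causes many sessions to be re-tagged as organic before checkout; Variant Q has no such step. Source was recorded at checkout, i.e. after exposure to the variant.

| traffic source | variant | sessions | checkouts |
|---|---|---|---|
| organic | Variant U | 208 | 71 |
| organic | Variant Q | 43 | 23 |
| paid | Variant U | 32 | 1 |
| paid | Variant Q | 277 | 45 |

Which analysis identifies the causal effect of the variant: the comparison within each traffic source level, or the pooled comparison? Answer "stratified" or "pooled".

pooled

Traffic source lies on the pathway variant → traffic source → outcome, so adjusting for it blocks the indirect effect. For the total causal effect of variant, use the unadjusted pooled rates.
Pooled: Variant U 30.0% vs Variant Q 21.2%; Variant U is higher overall.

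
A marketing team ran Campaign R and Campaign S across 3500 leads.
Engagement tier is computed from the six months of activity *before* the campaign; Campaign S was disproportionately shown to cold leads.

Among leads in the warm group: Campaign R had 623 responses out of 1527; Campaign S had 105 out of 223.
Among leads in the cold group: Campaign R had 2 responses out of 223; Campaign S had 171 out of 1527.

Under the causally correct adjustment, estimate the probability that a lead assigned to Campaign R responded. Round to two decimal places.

0.21

The engagement tier-specific comparison favours Campaign S throughout, but the pooled figures favour Campaign R. The question is whether to condition on engagement tier.
Engagement tier differs across campaigns for reasons unrelated to any effect of the campaign itself, and it separately predicts the outcome — a classic confounder. We must compare within engagement tier levels.
Standardising Campaign R to the population engagement tier mix: 0.500·623/1527 + 0.500·2/223 = 0.208.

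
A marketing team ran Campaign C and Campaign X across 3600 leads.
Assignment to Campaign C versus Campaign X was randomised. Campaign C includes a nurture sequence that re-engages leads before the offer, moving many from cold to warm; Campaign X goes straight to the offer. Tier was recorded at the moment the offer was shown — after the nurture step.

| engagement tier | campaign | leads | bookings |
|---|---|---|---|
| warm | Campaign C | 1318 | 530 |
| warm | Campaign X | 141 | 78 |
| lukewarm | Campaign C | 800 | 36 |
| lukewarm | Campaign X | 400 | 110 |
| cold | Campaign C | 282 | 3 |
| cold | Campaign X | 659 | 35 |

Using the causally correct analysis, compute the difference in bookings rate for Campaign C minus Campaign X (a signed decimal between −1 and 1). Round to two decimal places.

+0.05

Stratifying would compare campaigns among leads the campaigns themselves sorted into engagement tier groups — a form of selection on an intermediate. The unconditioned pooled rates give the total causal effect.
The causal difference is the pooled difference: 0.237 − 0.186 = +0.051.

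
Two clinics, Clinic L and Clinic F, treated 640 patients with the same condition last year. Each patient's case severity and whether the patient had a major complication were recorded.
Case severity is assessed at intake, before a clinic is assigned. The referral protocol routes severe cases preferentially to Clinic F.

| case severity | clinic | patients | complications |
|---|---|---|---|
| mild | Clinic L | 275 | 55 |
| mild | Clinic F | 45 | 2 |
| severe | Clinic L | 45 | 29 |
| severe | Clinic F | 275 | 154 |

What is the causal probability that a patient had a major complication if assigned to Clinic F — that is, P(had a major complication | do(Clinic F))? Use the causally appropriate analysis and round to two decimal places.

0.30

Within every case severity level Clinic F has the lower rate, yet pooled Clinic L does — Simpson's reversal.
Here case severity is a common cause — it drives both which clinic a case falls under and the outcome. The crude comparison mixes populations; the stratum-specific rates are the causally relevant ones.
Standardising Clinic F to the population case severity mix: 0.500·2/45 + 0.500·154/275 = 0.302.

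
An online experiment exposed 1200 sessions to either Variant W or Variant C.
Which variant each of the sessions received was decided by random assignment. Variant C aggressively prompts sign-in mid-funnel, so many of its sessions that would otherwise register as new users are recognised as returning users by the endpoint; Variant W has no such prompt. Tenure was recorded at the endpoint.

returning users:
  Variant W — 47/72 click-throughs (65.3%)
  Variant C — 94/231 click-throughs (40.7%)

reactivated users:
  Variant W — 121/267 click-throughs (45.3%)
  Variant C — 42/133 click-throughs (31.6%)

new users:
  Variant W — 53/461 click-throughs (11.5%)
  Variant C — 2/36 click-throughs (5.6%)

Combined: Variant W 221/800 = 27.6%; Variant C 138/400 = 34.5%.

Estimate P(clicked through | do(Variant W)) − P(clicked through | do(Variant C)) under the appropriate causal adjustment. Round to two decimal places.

-0.07

User tenure is recorded after the variant and is itself shifted by it — it sits on the causal path from variant to outcome. Conditioning on a mediator would strip out part of the effect we want; the pooled comparison gives the total causal effect.
The causal difference is the pooled difference: 0.276 − 0.345 = -0.069.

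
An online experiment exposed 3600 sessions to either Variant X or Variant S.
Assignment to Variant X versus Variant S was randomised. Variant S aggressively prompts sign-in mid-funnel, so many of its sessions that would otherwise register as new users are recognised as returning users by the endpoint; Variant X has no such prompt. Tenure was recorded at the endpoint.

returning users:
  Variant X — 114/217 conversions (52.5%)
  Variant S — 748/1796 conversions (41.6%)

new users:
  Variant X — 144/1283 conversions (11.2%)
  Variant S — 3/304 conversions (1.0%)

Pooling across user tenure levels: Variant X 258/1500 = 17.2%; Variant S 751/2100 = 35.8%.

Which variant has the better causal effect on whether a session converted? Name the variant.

User tenure lies on the pathway variant → user tenure → outcome, so adjusting for it blocks the indirect effect. For the total causal effect of variant, use the unadjusted pooled rates.
Pooled: Variant X 17.2% vs Variant S 35.8%; Variant S is higher overall.

Variant S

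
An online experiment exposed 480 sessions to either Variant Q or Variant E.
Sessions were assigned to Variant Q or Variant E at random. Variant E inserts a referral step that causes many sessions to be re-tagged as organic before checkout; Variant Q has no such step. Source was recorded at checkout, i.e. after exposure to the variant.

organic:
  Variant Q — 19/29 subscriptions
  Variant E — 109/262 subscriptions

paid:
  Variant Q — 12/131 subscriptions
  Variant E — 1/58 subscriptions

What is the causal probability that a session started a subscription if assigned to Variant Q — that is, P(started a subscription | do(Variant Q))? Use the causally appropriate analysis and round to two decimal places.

0.19

The stratified and pooled comparisons disagree (Variant Q wins within each traffic source; Variant E wins overall), so the answer turns on the causal role of traffic source.
Traffic source here is a post-treatment variable shaped by the variant; conditioning on it would introduce bias rather than remove it. The overall comparison is the causal one.
So P(outcome | do(Variant Q)) is just the pooled rate for Variant Q: 31/160 = 0.194.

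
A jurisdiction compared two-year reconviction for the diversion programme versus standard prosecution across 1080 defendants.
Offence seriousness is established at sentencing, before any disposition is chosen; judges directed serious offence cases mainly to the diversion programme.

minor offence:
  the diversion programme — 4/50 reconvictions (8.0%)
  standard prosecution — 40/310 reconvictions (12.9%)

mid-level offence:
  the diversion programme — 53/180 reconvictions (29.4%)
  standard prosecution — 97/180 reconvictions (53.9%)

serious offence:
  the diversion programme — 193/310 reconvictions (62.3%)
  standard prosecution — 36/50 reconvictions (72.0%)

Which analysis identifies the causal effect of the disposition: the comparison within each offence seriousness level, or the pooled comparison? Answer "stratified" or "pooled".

stratified

Within every offence seriousness level the diversion programme has the lower rate, yet pooled standard prosecution does — Simpson's reversal.
Nothing the disposition does changes offence seriousness; the imbalance is an allocation artefact. With offence seriousness also predicting the outcome, the pooled figure is confounded, and the within-stratum comparison is the causal one.
Within each level — minor offence: 8.0% vs 12.9%; mid-level offence: 29.4% vs 53.9%; serious offence: 62.3% vs 72.0% — the diversion programme is lower every time.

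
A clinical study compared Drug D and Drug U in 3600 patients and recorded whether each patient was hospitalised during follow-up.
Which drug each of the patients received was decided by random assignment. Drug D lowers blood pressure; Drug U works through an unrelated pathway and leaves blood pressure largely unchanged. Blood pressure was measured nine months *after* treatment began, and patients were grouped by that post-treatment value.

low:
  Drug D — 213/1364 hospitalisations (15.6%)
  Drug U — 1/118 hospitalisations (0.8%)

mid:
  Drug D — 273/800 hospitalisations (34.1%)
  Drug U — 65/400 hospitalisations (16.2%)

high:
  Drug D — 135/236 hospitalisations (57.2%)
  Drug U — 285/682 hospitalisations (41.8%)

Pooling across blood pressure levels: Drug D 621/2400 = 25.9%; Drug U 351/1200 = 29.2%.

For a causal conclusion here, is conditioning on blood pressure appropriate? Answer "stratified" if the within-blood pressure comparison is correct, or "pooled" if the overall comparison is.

Because the drug influences blood pressure, blood pressure is a post-treatment mediator, not a confounder. Stratifying on it would bias the estimate; the causal effect is the crude pooled difference.
Pooled: Drug D 25.9% vs Drug U 29.2%; Drug D is lower overall.

pooled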